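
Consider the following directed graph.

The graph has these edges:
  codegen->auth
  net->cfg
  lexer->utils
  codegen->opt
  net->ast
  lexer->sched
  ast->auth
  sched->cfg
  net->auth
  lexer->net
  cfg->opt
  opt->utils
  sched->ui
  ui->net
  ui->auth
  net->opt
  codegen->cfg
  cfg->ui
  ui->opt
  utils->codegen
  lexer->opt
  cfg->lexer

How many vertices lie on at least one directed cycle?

A vertex is on a directed cycle iff it belongs to a strongly connected component of size ≥ 2 (or has a self-loop).
The vertices on cycles are {ui, cfg, net, opt, lexer, sched, utils, codegen} — 8 in total.

8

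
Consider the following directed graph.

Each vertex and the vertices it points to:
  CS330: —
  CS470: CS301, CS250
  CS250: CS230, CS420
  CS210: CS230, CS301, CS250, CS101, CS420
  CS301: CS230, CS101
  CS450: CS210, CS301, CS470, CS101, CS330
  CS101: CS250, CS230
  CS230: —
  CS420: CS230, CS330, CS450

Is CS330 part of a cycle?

No

CS330 lies on a cycle iff there is a path from CS330 back to itself.
Exploring from CS330, it never reaches itself; equivalently, its strongly connected component is a singleton.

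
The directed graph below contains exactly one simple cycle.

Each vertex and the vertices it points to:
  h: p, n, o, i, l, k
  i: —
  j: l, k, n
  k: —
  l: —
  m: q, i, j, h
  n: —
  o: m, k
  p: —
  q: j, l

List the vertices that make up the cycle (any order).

h, m, o

DFS with gray/black marking from m:
m gray
  q gray
    j gray
      l gray
      l black
      k gray
      k black
      n gray
      n black
    j black
    q→l: l black — skip
  q black
  i gray
  i black
  m→j: j black — skip
  h gray
    p gray
    p black
    h→n: n black — skip
    o gray
      o→m: m is gray → back edge
Back edge closes the cycle m → h → o → m; its vertices are {h, m, o}.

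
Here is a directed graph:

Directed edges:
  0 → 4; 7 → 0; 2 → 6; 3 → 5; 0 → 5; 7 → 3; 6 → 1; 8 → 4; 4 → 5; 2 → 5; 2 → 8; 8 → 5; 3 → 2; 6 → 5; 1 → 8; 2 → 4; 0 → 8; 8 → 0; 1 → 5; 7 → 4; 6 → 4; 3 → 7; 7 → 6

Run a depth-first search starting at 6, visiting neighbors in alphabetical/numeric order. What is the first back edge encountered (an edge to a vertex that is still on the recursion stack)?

0→8

DFS from 6 (visiting neighbors in alphabetical/numeric order); mark gray on enter, black on exit:
6 gray
  1 gray
    5 gray
    5 black
    8 gray
      0 gray
        4 gray
          4→5: 5 black — skip
        4 black
        0→5: 5 black — skip
        0→8: 8 is gray → back edge
First back edge: 0 → 8.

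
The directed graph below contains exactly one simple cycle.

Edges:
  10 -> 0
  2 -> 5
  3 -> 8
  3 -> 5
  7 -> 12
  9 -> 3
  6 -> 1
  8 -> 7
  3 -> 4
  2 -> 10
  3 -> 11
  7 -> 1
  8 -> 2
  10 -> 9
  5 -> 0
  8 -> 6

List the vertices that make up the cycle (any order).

2, 3, 8, 9, 10

DFS with gray/black marking from 9:
9 gray
  3 gray
    8 gray
      6 gray
        1 gray
        1 black
      6 black
      7 gray
        7→1: 1 black — skip
        12 gray
        12 black
      7 black
      2 gray
        5 gray
          0 gray
          0 black
        5 black
        10 gray
          10→0: 0 black — skip
          10→9: 9 is gray → back edge
Back edge closes the cycle 9 → 3 → 8 → 2 → 10 → 9; its vertices are {2, 3, 8, 9, 10}.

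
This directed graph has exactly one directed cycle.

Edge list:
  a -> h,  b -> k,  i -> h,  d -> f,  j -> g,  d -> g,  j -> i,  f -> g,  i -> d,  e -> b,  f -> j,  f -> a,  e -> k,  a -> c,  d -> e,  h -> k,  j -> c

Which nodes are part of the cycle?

d, f, i, j

DFS with gray/black marking from d:
d gray
  g gray
  g black
  f gray
    j gray
      j→g: g black — skip
      c gray
      c black
      i gray
        i→d: d is gray → back edge
Back edge closes the cycle d → f → j → i → d; its vertices are {d, f, i, j}.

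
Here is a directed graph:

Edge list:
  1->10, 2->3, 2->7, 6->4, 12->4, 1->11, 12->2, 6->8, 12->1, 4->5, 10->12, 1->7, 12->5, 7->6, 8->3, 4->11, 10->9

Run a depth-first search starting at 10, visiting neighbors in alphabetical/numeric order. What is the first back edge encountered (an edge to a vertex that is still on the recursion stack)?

DFS from 10 (visiting neighbors in alphabetical/numeric order); mark gray on enter, black on exit:
10 gray
  9 gray
  9 black
  12 gray
    1 gray
      7 gray
        6 gray
          4 gray
            5 gray
            5 black
            11 gray
            11 black
          4 black
          8 gray
            3 gray
            3 black
          8 black
        6 black
      7 black
      1→10: 10 is gray → back edge
First back edge: 1 → 10.

1→10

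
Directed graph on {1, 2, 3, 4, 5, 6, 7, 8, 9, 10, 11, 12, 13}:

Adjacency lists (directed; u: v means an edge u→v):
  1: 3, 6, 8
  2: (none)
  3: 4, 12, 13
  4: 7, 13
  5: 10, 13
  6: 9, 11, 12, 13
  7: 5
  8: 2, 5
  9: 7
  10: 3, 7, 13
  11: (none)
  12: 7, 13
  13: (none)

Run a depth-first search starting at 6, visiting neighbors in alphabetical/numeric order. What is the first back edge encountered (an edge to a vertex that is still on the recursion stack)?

DFS from 6 (visiting neighbors in alphabetical/numeric order); mark gray on enter, black on exit:
6 gray
  9 gray
    7 gray
      5 gray
        10 gray
          3 gray
            4 gray
              4→7: 7 is gray → back edge
First back edge: 4 → 7.

4->7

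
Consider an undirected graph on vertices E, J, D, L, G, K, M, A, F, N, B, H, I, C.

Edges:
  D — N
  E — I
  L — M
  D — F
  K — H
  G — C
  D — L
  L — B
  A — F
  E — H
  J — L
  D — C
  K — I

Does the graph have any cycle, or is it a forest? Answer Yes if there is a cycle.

DFS, tracking each vertex's parent; an edge to a visited non-parent vertex closes a cycle.
Start from F:
visit F (parent –)
  visit D (parent F)
    visit N (parent D)
      N–D: parent, skip
    visit C (parent D)
      C–D: parent, skip
      visit G (parent C)
        G–C: parent, skip
    visit L (parent D)
      visit J (parent L)
        J–L: parent, skip
      visit M (parent L)
        M–L: parent, skip
      L–D: parent, skip
      visit B (parent L)
        B–L: parent, skip
    D–F: parent, skip
  visit A (parent F)
    A–F: parent, skip
visit E (parent –)
  visit I (parent E)
    visit K (parent I)
      K–I: parent, skip
      visit H (parent K)
        H–E: E visited and ≠ parent → cycle
Cycle: E – I – K – H – E.

Yes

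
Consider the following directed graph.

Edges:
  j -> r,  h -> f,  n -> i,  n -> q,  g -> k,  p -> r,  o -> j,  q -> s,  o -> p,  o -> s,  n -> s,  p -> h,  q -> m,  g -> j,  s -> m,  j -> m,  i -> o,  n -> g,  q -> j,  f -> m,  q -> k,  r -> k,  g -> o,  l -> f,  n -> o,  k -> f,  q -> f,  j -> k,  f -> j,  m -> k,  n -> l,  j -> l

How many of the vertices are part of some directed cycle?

A vertex is on a directed cycle iff it belongs to a strongly connected component of size ≥ 2 (or has a self-loop).
The vertices on cycles are {f, j, k, l, m, r} — 6 in total.

6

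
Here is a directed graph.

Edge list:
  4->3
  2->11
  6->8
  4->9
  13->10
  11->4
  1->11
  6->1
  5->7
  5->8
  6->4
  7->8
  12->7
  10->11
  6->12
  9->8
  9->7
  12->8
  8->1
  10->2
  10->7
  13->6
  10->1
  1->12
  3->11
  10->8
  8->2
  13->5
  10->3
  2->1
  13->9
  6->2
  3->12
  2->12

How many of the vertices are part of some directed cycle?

9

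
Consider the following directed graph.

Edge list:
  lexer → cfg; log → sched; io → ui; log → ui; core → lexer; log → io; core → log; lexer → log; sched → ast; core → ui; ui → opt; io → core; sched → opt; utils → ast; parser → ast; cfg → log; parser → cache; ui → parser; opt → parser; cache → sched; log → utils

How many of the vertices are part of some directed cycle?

9

A vertex is on a directed cycle iff it belongs to a strongly connected component of size ≥ 2 (or has a self-loop).
The vertices on cycles are {io, cfg, log, opt, core, cache, lexer, sched, parser} — 9 in total.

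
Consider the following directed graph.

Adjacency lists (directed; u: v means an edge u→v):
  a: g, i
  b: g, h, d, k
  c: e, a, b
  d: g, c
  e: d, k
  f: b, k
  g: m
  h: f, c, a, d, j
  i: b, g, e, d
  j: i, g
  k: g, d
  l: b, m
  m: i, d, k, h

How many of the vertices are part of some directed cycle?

12

A vertex is on a directed cycle iff it belongs to a strongly connected component of size ≥ 2 (or has a self-loop).
The vertices on cycles are {a, b, c, d, e, f, g, h, i, j, k, m} — 12 in total.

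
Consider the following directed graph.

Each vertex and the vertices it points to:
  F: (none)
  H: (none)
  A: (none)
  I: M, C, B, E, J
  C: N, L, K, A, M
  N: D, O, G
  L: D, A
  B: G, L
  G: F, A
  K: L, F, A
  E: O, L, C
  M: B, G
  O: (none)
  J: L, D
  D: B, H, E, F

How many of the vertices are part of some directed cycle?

8

A vertex is on a directed cycle iff it belongs to a strongly connected component of size ≥ 2 (or has a self-loop).
The vertices on cycles are {B, C, D, E, K, L, M, N} — 8 in total.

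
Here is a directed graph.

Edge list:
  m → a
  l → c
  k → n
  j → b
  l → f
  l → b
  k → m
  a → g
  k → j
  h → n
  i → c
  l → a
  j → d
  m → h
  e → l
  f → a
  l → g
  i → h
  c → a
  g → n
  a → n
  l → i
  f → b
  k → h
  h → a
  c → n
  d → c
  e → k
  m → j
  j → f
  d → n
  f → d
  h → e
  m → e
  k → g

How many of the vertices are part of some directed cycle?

6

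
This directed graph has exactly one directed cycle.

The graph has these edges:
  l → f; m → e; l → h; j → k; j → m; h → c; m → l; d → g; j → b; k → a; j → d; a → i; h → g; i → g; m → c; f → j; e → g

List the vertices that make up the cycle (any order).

f, j, l, m

DFS with gray/black marking from j:
j gray
  d gray
    g gray
    g black
  d black
  m gray
    c gray
    c black
    e gray
      e→g: g black — skip
    e black
    l gray
      h gray
        h→c: c black — skip
        h→g: g black — skip
      h black
      f gray
        f→j: j is gray → back edge
Back edge closes the cycle j → m → l → f → j; its vertices are {f, j, l, m}.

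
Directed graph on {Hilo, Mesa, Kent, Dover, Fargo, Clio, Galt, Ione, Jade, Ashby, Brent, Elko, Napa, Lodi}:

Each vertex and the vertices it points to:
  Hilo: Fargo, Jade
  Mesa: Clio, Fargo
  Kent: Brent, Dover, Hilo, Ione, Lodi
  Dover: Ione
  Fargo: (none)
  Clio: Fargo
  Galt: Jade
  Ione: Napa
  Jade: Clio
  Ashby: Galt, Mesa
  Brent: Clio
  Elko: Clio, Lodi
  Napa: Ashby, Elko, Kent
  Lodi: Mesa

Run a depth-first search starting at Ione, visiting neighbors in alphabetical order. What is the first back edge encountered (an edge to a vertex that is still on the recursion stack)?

DFS from Ione (visiting neighbors in alphabetical order); mark gray on enter, black on exit:
Ione gray
  Napa gray
    Ashby gray
      Galt gray
        Jade gray
          Clio gray
            Fargo gray
            Fargo black
          Clio black
        Jade black
      Galt black
      Mesa gray
        Mesa→Clio: Clio black — skip
        Mesa→Fargo: Fargo black — skip
      Mesa black
    Ashby black
    Elko gray
      Elko→Clio: Clio black — skip
      Lodi gray
        Lodi→Mesa: Mesa black — skip
      Lodi black
    Elko black
    Kent gray
      Brent gray
        Brent→Clio: Clio black — skip
      Brent black
      Dover gray
        Dover→Ione: Ione is gray → back edge
First back edge: Dover → Ione.

Dover->Ione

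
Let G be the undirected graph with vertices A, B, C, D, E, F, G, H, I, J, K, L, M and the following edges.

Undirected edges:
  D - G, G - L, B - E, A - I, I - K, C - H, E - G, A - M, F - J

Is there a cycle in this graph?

No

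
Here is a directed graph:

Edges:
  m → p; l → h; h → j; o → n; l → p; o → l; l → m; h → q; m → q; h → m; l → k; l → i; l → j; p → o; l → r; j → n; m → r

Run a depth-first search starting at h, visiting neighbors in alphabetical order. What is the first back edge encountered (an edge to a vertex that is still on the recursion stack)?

DFS from h (visiting neighbors in alphabetical order); mark gray on enter, black on exit:
h gray
  j gray
    n gray
    n black
  j black
  m gray
    p gray
      o gray
        l gray
          l→h: h is gray → back edge
First back edge: l → h.

l→h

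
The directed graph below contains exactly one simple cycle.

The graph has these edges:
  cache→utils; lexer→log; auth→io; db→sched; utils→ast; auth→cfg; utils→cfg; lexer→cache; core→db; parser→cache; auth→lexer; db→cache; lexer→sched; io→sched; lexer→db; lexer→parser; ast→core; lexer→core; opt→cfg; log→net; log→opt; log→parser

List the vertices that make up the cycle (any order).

db, ast, core, cache, utils

DFS with gray/black marking from core:
core gray
  db gray
    cache gray
      utils gray
        ast gray
          ast→core: core is gray → back edge
Back edge closes the cycle core → db → cache → utils → ast → core; its vertices are {db, ast, core, cache, utils}.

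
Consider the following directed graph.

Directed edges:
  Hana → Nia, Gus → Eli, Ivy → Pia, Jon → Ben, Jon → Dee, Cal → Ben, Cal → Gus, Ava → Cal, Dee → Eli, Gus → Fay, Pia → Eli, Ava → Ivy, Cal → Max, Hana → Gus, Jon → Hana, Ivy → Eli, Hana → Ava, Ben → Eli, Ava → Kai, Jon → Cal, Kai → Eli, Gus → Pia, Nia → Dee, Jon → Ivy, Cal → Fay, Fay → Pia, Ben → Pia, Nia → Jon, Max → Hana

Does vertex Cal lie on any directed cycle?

Yes

Cal is on a cycle iff Cal can reach itself via ≥1 edge.
Cal → Max → Hana → Ava → Cal — yes.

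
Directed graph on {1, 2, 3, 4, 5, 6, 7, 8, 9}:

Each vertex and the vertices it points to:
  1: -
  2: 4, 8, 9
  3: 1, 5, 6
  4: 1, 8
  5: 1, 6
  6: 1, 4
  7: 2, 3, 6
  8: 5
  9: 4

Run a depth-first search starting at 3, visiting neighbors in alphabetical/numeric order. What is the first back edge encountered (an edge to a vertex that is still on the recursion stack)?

DFS from 3 (visiting neighbors in alphabetical/numeric order); mark gray on enter, black on exit:
3 gray
  1 gray
  1 black
  5 gray
    5→1: 1 black — skip
    6 gray
      6→1: 1 black — skip
      4 gray
        4→1: 1 black — skip
        8 gray
          8→5: 5 is gray → back edge
First back edge: 8 → 5.

8->5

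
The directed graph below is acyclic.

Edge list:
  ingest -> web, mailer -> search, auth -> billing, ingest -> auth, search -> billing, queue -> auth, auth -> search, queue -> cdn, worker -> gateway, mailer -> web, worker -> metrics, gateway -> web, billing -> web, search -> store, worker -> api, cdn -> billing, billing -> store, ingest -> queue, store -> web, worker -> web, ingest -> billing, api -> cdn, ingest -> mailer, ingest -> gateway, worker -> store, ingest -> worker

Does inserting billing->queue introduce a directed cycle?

Adding billing→queue creates a cycle iff queue can already reach billing.
Path from queue: queue → cdn → billing.
So queue → … → billing → queue is a cycle.

Yes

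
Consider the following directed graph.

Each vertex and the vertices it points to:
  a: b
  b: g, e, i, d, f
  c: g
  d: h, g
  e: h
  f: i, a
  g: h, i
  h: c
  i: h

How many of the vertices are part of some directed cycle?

7

A vertex is on a directed cycle iff it belongs to a strongly connected component of size ≥ 2 (or has a self-loop).
The vertices on cycles are {a, b, c, f, g, h, i} — 7 in total.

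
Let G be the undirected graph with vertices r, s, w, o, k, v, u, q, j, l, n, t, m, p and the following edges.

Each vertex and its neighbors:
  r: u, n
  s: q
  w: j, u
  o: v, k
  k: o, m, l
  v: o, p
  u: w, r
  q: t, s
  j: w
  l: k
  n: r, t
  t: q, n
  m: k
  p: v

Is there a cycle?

No

DFS, tracking each vertex's parent; an edge to a visited non-parent vertex closes a cycle.
Start from s:
visit s (parent –)
  visit q (parent s)
    visit t (parent q)
      t–q: parent, skip
      visit n (parent t)
        visit r (parent n)
          visit u (parent r)
            visit w (parent u)
              visit j (parent w)
                j–w: parent, skip
              w–u: parent, skip
            u–r: parent, skip
          r–n: parent, skip
        n–t: parent, skip
    q–s: parent, skip
visit o (parent –)
  visit v (parent o)
    v–o: parent, skip
    visit p (parent v)
      p–v: parent, skip
  visit k (parent o)
    k–o: parent, skip
    visit m (parent k)
      m–k: parent, skip
    visit l (parent k)
      l–k: parent, skip
No non-parent visited neighbor found — the graph is a forest.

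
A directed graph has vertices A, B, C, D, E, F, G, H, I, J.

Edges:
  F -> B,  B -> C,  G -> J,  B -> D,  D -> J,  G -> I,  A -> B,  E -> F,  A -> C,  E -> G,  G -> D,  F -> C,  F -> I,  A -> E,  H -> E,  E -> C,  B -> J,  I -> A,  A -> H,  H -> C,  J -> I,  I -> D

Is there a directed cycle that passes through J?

Yes

J is on a cycle iff J can reach itself via ≥1 edge.
J → I → D → J — yes.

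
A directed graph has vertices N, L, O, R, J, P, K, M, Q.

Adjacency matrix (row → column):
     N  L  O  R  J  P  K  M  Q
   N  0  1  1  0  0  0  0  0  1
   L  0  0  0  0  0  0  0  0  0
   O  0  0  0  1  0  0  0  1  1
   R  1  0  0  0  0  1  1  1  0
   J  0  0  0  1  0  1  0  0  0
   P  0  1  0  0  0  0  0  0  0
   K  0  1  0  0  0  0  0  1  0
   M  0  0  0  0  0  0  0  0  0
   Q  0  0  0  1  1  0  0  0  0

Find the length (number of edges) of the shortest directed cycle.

3

For each vertex v, BFS finds the shortest path from v back to v.
The shortest such closed walk is O → R → N → O, length 3.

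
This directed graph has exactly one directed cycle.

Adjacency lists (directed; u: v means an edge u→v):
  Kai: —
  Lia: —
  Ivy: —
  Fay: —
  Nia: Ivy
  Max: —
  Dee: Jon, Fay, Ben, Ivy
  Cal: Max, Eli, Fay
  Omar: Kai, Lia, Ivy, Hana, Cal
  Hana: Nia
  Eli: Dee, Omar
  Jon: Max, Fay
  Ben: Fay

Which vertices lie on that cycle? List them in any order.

Cal, Eli, Omar

DFS with gray/black marking from Eli:
Eli gray
  Dee gray
    Jon gray
      Max gray
      Max black
      Fay gray
      Fay black
    Jon black
    Dee→Fay: Fay black — skip
    Ben gray
      Ben→Fay: Fay black — skip
    Ben black
    Ivy gray
    Ivy black
  Dee black
  Omar gray
    Kai gray
    Kai black
    Lia gray
    Lia black
    Omar→Ivy: Ivy black — skip
    Hana gray
      Nia gray
        Nia→Ivy: Ivy black — skip
      Nia black
    Hana black
    Cal gray
      Cal→Max: Max black — skip
      Cal→Eli: Eli is gray → back edge
Back edge closes the cycle Eli → Omar → Cal → Eli; its vertices are {Cal, Eli, Omar}.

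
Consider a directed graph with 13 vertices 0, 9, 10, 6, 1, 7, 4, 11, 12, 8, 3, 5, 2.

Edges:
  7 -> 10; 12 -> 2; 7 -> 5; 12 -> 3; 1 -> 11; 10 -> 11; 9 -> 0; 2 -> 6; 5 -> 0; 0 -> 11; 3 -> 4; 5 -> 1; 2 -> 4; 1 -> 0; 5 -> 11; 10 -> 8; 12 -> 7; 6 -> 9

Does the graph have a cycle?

DFS with white/gray/black marking, starting from 10:
10 gray
  11 gray
  11 black
  8 gray
  8 black
10 black
0 gray
  0→11: 11 black — skip
0 black
9 gray
  9→0: 0 black — skip
9 black
6 gray
  6→9: 9 black — skip
6 black
1 gray
  1→0: 0 black — skip
  1→11: 11 black — skip
1 black
7 gray
  7→10: 10 black — skip
  5 gray
    5→0: 0 black — skip
    5→1: 1 black — skip
    5→11: 11 black — skip
  5 black
7 black
4 gray
4 black
12 gray
  3 gray
    3→4: 4 black — skip
  3 black
  2 gray
    2→4: 4 black — skip
    2→6: 6 black — skip
  2 black
  12→7: 7 black — skip
12 black
Every edge goes to a white or black vertex — no back edge, so the graph is acyclic.

No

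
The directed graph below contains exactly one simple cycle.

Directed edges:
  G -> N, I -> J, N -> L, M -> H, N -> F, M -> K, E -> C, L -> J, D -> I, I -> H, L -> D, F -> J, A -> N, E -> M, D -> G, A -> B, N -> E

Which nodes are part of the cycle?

D, G, L, N

DFS with gray/black marking from N:
N gray
  E gray
    C gray
    C black
    M gray
      H gray
      H black
      K gray
      K black
    M black
  E black
  L gray
    J gray
    J black
    D gray
      I gray
        I→J: J black — skip
        I→H: H black — skip
      I black
      G gray
        G→N: N is gray → back edge
Back edge closes the cycle N → L → D → G → N; its vertices are {D, G, L, N}.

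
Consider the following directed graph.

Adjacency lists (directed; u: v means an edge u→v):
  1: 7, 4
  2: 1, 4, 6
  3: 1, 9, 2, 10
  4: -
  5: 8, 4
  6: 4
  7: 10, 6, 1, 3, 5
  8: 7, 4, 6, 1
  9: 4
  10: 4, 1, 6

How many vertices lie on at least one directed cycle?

A vertex is on a directed cycle iff it belongs to a strongly connected component of size ≥ 2 (or has a self-loop).
The vertices on cycles are {1, 2, 3, 5, 7, 8, 10} — 7 in total.

7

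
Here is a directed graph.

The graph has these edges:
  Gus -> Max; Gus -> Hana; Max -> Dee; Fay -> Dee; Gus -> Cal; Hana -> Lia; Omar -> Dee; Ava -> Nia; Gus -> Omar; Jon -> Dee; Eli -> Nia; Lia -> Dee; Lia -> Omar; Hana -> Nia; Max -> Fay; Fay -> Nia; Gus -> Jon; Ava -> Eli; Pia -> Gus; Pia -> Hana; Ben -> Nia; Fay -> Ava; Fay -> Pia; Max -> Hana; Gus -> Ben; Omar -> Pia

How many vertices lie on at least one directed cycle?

7

A vertex is on a directed cycle iff it belongs to a strongly connected component of size ≥ 2 (or has a self-loop).
The vertices on cycles are {Fay, Gus, Lia, Max, Pia, Hana, Omar} — 7 in total.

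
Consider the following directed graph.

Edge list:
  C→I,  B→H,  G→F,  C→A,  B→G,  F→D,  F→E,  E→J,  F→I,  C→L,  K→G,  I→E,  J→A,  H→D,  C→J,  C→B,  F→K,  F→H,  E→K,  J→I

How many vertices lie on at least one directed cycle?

6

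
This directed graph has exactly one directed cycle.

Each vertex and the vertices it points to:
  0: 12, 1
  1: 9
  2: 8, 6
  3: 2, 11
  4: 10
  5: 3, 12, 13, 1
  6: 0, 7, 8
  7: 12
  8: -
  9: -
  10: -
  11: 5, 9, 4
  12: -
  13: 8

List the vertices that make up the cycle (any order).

3, 5, 11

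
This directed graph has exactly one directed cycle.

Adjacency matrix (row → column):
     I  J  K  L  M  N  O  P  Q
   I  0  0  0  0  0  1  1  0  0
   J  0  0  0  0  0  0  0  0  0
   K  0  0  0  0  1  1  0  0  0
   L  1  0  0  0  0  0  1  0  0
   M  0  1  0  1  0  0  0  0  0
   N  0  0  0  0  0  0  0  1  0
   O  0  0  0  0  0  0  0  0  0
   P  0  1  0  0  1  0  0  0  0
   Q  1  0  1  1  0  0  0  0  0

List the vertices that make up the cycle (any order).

DFS with gray/black marking from L:
L gray
  I gray
    N gray
      P gray
        J gray
        J black
        M gray
          M→L: L is gray → back edge
Back edge closes the cycle L → I → N → P → M → L; its vertices are {I, L, M, N, P}.

I, L, M, N, P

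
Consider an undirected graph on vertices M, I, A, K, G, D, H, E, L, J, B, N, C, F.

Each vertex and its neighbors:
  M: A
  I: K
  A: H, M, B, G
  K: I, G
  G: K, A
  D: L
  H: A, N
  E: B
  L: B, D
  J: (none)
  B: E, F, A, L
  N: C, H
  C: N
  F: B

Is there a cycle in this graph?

No

DFS, tracking each vertex's parent; an edge to a visited non-parent vertex closes a cycle.
Start from H:
visit H (parent –)
  visit A (parent H)
    A–H: parent, skip
    visit M (parent A)
      M–A: parent, skip
    visit B (parent A)
      visit E (parent B)
        E–B: parent, skip
      visit F (parent B)
        F–B: parent, skip
      B–A: parent, skip
      visit L (parent B)
        L–B: parent, skip
        visit D (parent L)
          D–L: parent, skip
    visit G (parent A)
      visit K (parent G)
        visit I (parent K)
          I–K: parent, skip
        K–G: parent, skip
      G–A: parent, skip
  visit N (parent H)
    visit C (parent N)
      C–N: parent, skip
    N–H: parent, skip
visit J (parent –)
No non-parent visited neighbor found — the graph is a forest.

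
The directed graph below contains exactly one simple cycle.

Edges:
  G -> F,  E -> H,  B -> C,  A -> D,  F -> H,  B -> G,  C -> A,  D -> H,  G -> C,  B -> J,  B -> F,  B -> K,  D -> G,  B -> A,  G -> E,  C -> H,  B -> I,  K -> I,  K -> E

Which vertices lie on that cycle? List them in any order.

A, C, D, G

DFS with gray/black marking from G:
G gray
  F gray
    H gray
    H black
  F black
  E gray
    E→H: H black — skip
  E black
  C gray
    A gray
      D gray
        D→H: H black — skip
        D→G: G is gray → back edge
Back edge closes the cycle G → C → A → D → G; its vertices are {A, C, D, G}.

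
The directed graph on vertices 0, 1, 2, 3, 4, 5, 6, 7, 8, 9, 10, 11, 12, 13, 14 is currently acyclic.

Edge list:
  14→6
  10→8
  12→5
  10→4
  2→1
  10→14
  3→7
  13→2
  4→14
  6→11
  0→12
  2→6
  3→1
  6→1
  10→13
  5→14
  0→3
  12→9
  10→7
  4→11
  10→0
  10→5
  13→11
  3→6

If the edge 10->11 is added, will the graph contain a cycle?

No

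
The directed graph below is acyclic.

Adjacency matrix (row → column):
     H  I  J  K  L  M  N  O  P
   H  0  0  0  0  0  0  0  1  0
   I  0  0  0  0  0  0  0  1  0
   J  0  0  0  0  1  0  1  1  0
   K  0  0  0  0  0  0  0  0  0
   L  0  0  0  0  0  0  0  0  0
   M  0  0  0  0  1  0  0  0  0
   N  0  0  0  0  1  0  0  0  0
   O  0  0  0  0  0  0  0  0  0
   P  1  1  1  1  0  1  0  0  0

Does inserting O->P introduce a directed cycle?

Yes

Adding O→P creates a cycle iff P can already reach O.
Path from P: P → I → O.
So P → … → O → P is a cycle.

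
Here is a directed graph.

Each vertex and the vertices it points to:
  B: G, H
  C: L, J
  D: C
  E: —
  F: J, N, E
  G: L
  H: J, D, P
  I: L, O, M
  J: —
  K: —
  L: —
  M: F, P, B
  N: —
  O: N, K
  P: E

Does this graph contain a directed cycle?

DFS with white/gray/black marking, starting from B:
B gray
  G gray
    L gray
    L black
  G black
  H gray
    J gray
    J black
    D gray
      C gray
        C→L: L black — skip
        C→J: J black — skip
      C black
    D black
    P gray
      E gray
      E black
    P black
  H black
B black
F gray
  F→J: J black — skip
  N gray
  N black
  F→E: E black — skip
F black
I gray
  I→L: L black — skip
  O gray
    O→N: N black — skip
    K gray
    K black
  O black
  M gray
    M→F: F black — skip
    M→P: P black — skip
    M→B: B black — skip
  M black
I black
Every edge goes to a white or black vertex — no back edge, so the graph is acyclic.

No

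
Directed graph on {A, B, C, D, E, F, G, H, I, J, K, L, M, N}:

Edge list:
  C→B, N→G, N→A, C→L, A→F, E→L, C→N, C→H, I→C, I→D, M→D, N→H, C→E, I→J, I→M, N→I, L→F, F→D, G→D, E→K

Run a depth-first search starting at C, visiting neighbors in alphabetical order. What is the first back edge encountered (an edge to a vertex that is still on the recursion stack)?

DFS from C (visiting neighbors in alphabetical order); mark gray on enter, black on exit:
C gray
  B gray
  B black
  E gray
    K gray
    K black
    L gray
      F gray
        D gray
        D black
      F black
    L black
  E black
  H gray
  H black
  C→L: L black — skip
  N gray
    A gray
      A→F: F black — skip
    A black
    G gray
      G→D: D black — skip
    G black
    N→H: H black — skip
    I gray
      I→C: C is gray → back edge
First back edge: I → C.

I->C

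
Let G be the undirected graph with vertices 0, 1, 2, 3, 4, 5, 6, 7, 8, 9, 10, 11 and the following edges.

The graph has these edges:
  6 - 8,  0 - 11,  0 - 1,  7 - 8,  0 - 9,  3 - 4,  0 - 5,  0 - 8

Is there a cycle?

No

DFS, tracking each vertex's parent; an edge to a visited non-parent vertex closes a cycle.
Start from 9:
visit 9 (parent –)
  visit 0 (parent 9)
    visit 8 (parent 0)
      visit 6 (parent 8)
        6–8: parent, skip
      8–0: parent, skip
      visit 7 (parent 8)
        7–8: parent, skip
    visit 11 (parent 0)
      11–0: parent, skip
    visit 1 (parent 0)
      1–0: parent, skip
    0–9: parent, skip
    visit 5 (parent 0)
      5–0: parent, skip
visit 2 (parent –)
visit 3 (parent –)
  visit 4 (parent 3)
    4–3: parent, skip
visit 10 (parent –)
No non-parent visited neighbor found — the graph is a forest.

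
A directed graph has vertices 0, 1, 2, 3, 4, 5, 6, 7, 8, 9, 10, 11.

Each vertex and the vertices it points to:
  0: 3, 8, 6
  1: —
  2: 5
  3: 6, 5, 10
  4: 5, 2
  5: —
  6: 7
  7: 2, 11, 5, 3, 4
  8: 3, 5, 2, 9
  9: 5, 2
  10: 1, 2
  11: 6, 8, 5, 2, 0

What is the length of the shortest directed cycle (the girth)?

3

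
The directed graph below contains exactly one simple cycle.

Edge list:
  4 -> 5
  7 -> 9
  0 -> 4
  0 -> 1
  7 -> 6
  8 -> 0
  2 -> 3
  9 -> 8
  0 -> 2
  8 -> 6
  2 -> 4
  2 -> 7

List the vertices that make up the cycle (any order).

DFS with gray/black marking from 9:
9 gray
  8 gray
    0 gray
      2 gray
        3 gray
        3 black
        7 gray
          6 gray
          6 black
          7→9: 9 is gray → back edge
Back edge closes the cycle 9 → 8 → 0 → 2 → 7 → 9; its vertices are {0, 2, 7, 8, 9}.

0, 2, 7, 8, 9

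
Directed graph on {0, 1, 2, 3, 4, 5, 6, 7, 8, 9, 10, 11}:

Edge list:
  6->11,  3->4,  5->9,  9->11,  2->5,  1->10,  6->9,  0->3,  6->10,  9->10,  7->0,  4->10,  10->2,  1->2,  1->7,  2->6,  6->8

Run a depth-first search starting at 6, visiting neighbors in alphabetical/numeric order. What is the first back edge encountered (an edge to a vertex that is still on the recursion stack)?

5→9

DFS from 6 (visiting neighbors in alphabetical/numeric order); mark gray on enter, black on exit:
6 gray
  8 gray
  8 black
  9 gray
    10 gray
      2 gray
        5 gray
          5→9: 9 is gray → back edge
First back edge: 5 → 9.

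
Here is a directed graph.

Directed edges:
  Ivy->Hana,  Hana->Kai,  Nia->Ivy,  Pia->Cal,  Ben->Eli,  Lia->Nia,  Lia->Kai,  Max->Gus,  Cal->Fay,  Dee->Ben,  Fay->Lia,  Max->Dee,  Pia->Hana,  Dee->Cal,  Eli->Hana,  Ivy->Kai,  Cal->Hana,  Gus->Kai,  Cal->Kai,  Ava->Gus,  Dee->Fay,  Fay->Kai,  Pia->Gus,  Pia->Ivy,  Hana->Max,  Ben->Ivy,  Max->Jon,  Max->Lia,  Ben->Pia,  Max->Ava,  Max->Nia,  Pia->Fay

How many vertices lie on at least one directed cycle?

11

A vertex is on a directed cycle iff it belongs to a strongly connected component of size ≥ 2 (or has a self-loop).
The vertices on cycles are {Ben, Cal, Dee, Eli, Fay, Ivy, Lia, Max, Nia, Pia, Hana} — 11 in total.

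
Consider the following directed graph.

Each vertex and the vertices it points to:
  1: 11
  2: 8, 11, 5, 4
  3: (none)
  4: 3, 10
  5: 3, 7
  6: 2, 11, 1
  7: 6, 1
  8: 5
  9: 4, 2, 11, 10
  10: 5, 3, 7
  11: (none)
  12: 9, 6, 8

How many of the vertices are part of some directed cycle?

A vertex is on a directed cycle iff it belongs to a strongly connected component of size ≥ 2 (or has a self-loop).
The vertices on cycles are {2, 4, 5, 6, 7, 8, 10} — 7 in total.

7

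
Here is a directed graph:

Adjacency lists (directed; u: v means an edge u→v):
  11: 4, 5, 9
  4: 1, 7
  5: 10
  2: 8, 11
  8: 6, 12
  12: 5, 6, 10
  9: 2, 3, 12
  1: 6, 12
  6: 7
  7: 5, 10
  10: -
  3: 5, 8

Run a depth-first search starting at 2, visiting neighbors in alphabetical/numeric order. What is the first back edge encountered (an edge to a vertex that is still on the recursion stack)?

9->2

DFS from 2 (visiting neighbors in alphabetical/numeric order); mark gray on enter, black on exit:
2 gray
  8 gray
    6 gray
      7 gray
        5 gray
          10 gray
          10 black
        5 black
        7→10: 10 black — skip
      7 black
    6 black
    12 gray
      12→5: 5 black — skip
      12→6: 6 black — skip
      12→10: 10 black — skip
    12 black
  8 black
  11 gray
    4 gray
      1 gray
        1→6: 6 black — skip
        1→12: 12 black — skip
      1 black
      4→7: 7 black — skip
    4 black
    11→5: 5 black — skip
    9 gray
      9→2: 2 is gray → back edge
First back edge: 9 → 2.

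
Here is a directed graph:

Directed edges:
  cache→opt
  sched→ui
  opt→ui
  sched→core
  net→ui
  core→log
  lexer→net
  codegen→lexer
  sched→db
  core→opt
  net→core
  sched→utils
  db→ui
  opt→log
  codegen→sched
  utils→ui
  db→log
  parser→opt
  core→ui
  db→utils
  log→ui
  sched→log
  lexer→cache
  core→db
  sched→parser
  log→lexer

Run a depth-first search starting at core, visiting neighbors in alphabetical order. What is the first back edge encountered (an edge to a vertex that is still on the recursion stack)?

DFS from core (visiting neighbors in alphabetical order); mark gray on enter, black on exit:
core gray
  db gray
    log gray
      lexer gray
        cache gray
          opt gray
            opt→log: log is gray → back edge
First back edge: opt → log.

opt->log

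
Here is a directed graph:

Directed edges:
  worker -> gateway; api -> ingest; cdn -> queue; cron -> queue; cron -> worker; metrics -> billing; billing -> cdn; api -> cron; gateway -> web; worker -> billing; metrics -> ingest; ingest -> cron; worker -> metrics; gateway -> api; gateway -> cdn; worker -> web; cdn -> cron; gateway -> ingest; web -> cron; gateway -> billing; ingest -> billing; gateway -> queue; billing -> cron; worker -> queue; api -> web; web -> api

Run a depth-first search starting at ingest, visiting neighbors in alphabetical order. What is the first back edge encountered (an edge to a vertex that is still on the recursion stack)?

DFS from ingest (visiting neighbors in alphabetical order); mark gray on enter, black on exit:
ingest gray
  billing gray
    cdn gray
      cron gray
        queue gray
        queue black
        worker gray
          worker→billing: billing is gray → back edge
First back edge: worker → billing.

worker→billing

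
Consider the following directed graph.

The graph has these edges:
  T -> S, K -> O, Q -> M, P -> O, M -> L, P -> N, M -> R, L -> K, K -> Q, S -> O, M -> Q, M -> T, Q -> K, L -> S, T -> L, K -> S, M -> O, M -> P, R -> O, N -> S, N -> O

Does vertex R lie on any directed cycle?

No

R lies on a cycle iff there is a path from R back to itself.
Exploring from R, it never reaches itself; equivalently, its strongly connected component is a singleton.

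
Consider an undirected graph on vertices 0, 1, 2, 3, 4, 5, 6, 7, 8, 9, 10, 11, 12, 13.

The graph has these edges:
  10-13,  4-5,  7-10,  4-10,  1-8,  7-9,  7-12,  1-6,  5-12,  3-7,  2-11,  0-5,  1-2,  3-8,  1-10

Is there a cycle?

Yes

DFS, tracking each vertex's parent; an edge to a visited non-parent vertex closes a cycle.
Start from 6:
visit 6 (parent –)
  visit 1 (parent 6)
    1–6: parent, skip
    visit 8 (parent 1)
      visit 3 (parent 8)
        visit 7 (parent 3)
          visit 10 (parent 7)
            visit 13 (parent 10)
              13–10: parent, skip
            visit 4 (parent 10)
              visit 5 (parent 4)
                visit 0 (parent 5)
                  0–5: parent, skip
                visit 12 (parent 5)
                  12–5: parent, skip
                  12–7: 7 visited and ≠ parent → cycle
Cycle: 7 – 10 – 4 – 5 – 12 – 7.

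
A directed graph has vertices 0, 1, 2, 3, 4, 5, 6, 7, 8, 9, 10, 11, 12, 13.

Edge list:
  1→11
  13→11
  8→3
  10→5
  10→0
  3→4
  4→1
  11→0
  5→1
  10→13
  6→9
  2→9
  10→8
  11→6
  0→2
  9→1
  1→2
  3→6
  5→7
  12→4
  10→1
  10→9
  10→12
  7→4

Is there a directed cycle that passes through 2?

Yes

2 is on a cycle iff 2 can reach itself via ≥1 edge.
2 → 9 → 1 → 2 — yes.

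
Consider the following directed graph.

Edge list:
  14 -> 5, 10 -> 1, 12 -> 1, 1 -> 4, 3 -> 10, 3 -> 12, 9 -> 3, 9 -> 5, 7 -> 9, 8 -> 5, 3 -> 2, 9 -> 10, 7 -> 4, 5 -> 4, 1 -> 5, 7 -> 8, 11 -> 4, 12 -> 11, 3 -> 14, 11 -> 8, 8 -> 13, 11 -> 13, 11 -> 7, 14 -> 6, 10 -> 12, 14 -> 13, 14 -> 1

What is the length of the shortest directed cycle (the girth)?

5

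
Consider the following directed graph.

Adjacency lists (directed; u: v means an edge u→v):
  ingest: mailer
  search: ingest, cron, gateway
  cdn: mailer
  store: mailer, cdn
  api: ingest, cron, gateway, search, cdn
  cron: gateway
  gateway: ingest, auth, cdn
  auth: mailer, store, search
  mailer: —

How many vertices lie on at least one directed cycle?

A vertex is on a directed cycle iff it belongs to a strongly connected component of size ≥ 2 (or has a self-loop).
The vertices on cycles are {auth, cron, search, gateway} — 4 in total.

4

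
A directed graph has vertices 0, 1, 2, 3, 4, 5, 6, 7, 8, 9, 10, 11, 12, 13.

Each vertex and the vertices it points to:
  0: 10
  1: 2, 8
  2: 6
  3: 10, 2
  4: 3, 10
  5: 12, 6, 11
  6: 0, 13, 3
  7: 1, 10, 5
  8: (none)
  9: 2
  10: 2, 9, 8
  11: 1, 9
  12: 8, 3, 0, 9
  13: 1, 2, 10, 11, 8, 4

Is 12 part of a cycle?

12 lies on a cycle iff there is a path from 12 back to itself.
Exploring from 12, it never reaches itself; equivalently, its strongly connected component is a singleton.

No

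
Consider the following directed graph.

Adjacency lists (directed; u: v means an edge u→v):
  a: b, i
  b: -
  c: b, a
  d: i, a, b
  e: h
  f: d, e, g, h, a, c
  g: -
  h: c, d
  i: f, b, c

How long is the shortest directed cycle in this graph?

3

For each vertex v, BFS finds the shortest path from v back to v.
The shortest such closed walk is f → d → i → f, length 3.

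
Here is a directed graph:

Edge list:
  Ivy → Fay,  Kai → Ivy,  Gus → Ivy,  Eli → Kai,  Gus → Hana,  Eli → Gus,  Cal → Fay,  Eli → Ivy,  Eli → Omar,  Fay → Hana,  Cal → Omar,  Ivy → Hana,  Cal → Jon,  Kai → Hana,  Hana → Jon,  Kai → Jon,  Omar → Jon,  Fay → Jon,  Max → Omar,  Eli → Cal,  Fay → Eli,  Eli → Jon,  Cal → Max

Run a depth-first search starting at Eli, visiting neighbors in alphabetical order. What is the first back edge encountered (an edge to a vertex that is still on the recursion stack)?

DFS from Eli (visiting neighbors in alphabetical order); mark gray on enter, black on exit:
Eli gray
  Cal gray
    Fay gray
      Fay→Eli: Eli is gray → back edge
First back edge: Fay → Eli.

Fay->Eli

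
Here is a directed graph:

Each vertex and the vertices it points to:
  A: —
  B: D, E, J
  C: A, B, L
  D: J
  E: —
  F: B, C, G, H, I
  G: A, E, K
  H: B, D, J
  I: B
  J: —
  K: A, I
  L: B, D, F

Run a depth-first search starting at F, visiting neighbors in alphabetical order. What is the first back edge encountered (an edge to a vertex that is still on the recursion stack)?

L->F

DFS from F (visiting neighbors in alphabetical order); mark gray on enter, black on exit:
F gray
  B gray
    D gray
      J gray
      J black
    D black
    E gray
    E black
    B→J: J black — skip
  B black
  C gray
    A gray
    A black
    C→B: B black — skip
    L gray
      L→B: B black — skip
      L→D: D black — skip
      L→F: F is gray → back edge
First back edge: L → F.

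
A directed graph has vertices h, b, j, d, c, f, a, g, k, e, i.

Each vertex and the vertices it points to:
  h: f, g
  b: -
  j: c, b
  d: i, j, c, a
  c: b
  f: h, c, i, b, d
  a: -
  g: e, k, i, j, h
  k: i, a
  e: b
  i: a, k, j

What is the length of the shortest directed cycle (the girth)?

For each vertex v, BFS finds the shortest path from v back to v.
The shortest such closed walk is h → f → h, length 2.

2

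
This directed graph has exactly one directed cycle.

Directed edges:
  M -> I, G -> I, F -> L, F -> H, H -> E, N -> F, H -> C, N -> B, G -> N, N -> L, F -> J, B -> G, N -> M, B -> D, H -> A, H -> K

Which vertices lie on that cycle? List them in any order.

B, G, N

DFS with gray/black marking from N:
N gray
  B gray
    D gray
    D black
    G gray
      G→N: N is gray → back edge
Back edge closes the cycle N → B → G → N; its vertices are {B, G, N}.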